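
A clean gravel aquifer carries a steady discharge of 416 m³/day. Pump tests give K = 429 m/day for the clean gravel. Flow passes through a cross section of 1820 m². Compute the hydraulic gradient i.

0.000533

From Q = K·A·i, i = Q / (K·A) = 416 / (429.0 × 1820) = 0.0005328.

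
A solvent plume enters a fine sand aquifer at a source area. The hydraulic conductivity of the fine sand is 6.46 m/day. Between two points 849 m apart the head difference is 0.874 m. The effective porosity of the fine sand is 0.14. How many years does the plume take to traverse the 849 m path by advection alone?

Hydraulic gradient i = Δh / L = 0.874 / 849 = 0.001029.
Darcy flux q = K · i = 6.460 × 0.001029 = 0.006650 m/day.
Seepage velocity v = q / n_e = 0.006650 / 0.14 = 0.04750 m/day.
Travel time t = L / v = 849 / 0.04750 = 17873 days = 48.93 years.

48.9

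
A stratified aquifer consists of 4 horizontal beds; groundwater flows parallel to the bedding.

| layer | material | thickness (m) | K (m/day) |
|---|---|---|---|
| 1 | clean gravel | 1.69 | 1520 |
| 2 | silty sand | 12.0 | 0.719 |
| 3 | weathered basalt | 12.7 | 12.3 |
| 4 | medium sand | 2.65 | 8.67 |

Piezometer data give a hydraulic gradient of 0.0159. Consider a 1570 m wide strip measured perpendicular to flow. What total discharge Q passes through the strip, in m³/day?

68800

Flow is parallel to layering, so each bed carries its own Darcy discharge and the transmissivities add.
Σ(K_i·b_i) = 1520×1.69 + 0.719×12.0 + 12.3×12.7 + 8.67×2.65 = 2757 m²/day.
Hydraulic gradient i = 0.0159.
Q = Σ(K_i·b_i) · W · i = 2757 × 1570 × 0.01590 = 68813 m³/day.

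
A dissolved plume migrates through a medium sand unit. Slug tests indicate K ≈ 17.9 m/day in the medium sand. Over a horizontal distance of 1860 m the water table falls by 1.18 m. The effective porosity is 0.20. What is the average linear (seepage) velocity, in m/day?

0.0568

Hydraulic gradient i = Δh / L = 1.18 / 1860 = 0.0006344.
Darcy flux q = K · i = 17.90 × 0.0006344 = 0.01136 m/day.
Seepage velocity v = q / n_e = 0.01136 / 0.20 = 0.05678 m/day.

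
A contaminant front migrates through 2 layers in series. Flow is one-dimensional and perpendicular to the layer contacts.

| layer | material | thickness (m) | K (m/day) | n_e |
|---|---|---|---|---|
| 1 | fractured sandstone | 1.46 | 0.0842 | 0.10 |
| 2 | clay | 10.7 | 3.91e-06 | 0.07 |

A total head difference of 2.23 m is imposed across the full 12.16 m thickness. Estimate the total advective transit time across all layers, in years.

3010

With flow normal to the layers, continuity requires the same specific discharge q through every layer.
Σ(b_i/K_i) = 1.46/0.0842 + 10.7/3.91e-06 = 2.737e+06 d.
q = Δh / Σ(b_i/K_i) = 2.23 / 2.737e+06 = 8.149e-07 m/day.
In each layer the seepage velocity is v_i = q/n_i, so the layer transit time is t_i = b_i·n_i / q:
  layer 1 (fractured sandstone): t_1 = 1.46 × 0.10 / 8.149e-07 = 1.792e+05 d
  layer 2 (clay): t_2 = 10.7 × 0.07 / 8.149e-07 = 9.192e+05 d
Total t = Σ t_i = 1.098e+06 days = 3007 years.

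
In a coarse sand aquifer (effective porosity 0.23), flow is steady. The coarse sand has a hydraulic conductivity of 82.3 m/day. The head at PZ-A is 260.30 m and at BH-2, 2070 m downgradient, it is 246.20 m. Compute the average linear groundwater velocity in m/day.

Hydraulic gradient i = (260.30 − 246.20) / 2070 = 14.1 / 2070 = 0.006812.
Darcy flux q = K · i = 82.30 × 0.006812 = 0.5606 m/day.
Seepage velocity v = q / n_e = 0.5606 / 0.23 = 2.437 m/day.

2.44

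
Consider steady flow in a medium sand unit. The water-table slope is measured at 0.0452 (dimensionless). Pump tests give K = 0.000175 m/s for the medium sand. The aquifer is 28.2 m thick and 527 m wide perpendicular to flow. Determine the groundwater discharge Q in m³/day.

10200

Convert K: 0.000175 m/s × 86400 = 15.12 m/day.
Cross-sectional area A = 527 × 28.2 = 14861 m².
Hydraulic gradient i = 0.0452.
Darcy's law: Q = K · A · i = 15.12 × 14861 × 0.04520 = 10157 m³/day.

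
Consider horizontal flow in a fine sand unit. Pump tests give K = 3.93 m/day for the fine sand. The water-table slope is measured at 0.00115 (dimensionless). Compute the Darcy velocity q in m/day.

0.00452

Hydraulic gradient i = 0.00115.
Specific discharge q = K · i = 3.930 × 0.001150 = 0.004520 m/day.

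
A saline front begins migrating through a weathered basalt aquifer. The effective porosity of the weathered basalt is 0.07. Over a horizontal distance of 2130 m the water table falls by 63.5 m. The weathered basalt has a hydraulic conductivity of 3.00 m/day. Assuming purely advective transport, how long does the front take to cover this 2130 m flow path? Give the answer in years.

4.56

Hydraulic gradient i = Δh / L = 63.5 / 2130 = 0.02981.
Darcy flux q = K · i = 3.000 × 0.02981 = 0.08944 m/day.
Seepage velocity v = q / n_e = 0.08944 / 0.07 = 1.278 m/day.
Travel time t = L / v = 2130 / 1.278 = 1667 days = 4.564 years.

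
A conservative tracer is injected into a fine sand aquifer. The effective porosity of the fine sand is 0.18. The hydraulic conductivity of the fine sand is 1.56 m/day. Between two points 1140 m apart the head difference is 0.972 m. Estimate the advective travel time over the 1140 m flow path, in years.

Hydraulic gradient i = Δh / L = 0.972 / 1140 = 0.0008526.
Darcy flux q = K · i = 1.560 × 0.0008526 = 0.001330 m/day.
Seepage velocity v = q / n_e = 0.001330 / 0.18 = 0.007389 m/day.
Travel time t = L / v = 1140 / 0.007389 = 1.543e+05 days = 422.4 years.

422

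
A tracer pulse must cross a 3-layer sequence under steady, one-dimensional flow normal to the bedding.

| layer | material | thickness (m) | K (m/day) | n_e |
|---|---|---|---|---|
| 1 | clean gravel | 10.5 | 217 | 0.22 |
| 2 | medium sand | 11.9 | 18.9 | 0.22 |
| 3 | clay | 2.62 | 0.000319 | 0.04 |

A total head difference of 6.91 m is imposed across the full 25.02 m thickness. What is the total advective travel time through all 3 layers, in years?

16.4

With flow normal to the layers, continuity requires the same specific discharge q through every layer.
Σ(b_i/K_i) = 10.5/217 + 11.9/18.9 + 2.62/0.000319 = 8214 d.
q = Δh / Σ(b_i/K_i) = 6.91 / 8214 = 0.0008413 m/day.
In each layer the seepage velocity is v_i = q/n_i, so the layer transit time is t_i = b_i·n_i / q:
  layer 1 (clean gravel): t_1 = 10.5 × 0.22 / 0.0008413 = 2746 d
  layer 2 (medium sand): t_2 = 11.9 × 0.22 / 0.0008413 = 3112 d
  layer 3 (clay): t_3 = 2.62 × 0.04 / 0.0008413 = 124.6 d
Total t = Σ t_i = 5982 days = 16.38 years.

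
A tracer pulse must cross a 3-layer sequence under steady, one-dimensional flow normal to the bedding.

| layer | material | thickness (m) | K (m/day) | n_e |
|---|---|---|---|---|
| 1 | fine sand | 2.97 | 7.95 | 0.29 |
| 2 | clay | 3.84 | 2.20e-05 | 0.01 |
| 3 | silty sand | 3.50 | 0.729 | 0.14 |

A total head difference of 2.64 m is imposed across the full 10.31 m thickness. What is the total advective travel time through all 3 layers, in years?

With flow normal to the layers, continuity requires the same specific discharge q through every layer.
Σ(b_i/K_i) = 2.97/7.95 + 3.84/2.20e-05 + 3.50/0.729 = 1.746e+05 d.
q = Δh / Σ(b_i/K_i) = 2.64 / 1.746e+05 = 1.512e-05 m/day.
In each layer the seepage velocity is v_i = q/n_i, so the layer transit time is t_i = b_i·n_i / q:
  layer 1 (fine sand): t_1 = 2.97 × 0.29 / 1.512e-05 = 56947 d
  layer 2 (clay): t_2 = 3.84 × 0.01 / 1.512e-05 = 2539 d
  layer 3 (silty sand): t_3 = 3.50 × 0.14 / 1.512e-05 = 32398 d
Total t = Σ t_i = 91884 days = 251.6 years.

252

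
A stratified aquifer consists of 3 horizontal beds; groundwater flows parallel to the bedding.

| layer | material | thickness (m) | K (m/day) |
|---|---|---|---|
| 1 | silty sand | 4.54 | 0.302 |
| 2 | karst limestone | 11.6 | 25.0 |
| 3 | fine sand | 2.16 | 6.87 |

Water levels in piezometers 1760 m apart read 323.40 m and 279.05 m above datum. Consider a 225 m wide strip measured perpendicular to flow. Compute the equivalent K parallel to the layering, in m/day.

Flow is parallel to layering, so each bed carries its own Darcy discharge and the transmissivities add.
Σ(K_i·b_i) = 0.302×4.54 + 25.0×11.6 + 6.87×2.16 = 306.2 m²/day.
Total thickness b = 18.30 m, so K_eq = Σ(K_i·b_i)/b = 16.73 m/day.

16.7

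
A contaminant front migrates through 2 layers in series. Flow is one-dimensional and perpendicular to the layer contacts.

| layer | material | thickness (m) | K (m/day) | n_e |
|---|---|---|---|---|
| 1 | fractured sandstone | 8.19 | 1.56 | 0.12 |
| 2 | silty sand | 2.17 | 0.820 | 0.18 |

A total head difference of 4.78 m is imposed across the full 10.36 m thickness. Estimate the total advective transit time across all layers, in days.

2.27

With flow normal to the layers, continuity requires the same specific discharge q through every layer.
Σ(b_i/K_i) = 8.19/1.56 + 2.17/0.820 = 7.896 d.
q = Δh / Σ(b_i/K_i) = 4.78 / 7.896 = 0.6053 m/day.
In each layer the seepage velocity is v_i = q/n_i, so the layer transit time is t_i = b_i·n_i / q:
  layer 1 (fractured sandstone): t_1 = 8.19 × 0.12 / 0.6053 = 1.624 d
  layer 2 (silty sand): t_2 = 2.17 × 0.18 / 0.6053 = 0.6453 d
Total t = Σ t_i = 2.269 days.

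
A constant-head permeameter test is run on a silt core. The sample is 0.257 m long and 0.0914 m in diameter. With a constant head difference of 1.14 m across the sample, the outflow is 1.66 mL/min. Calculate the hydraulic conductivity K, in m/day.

0.0821

Cross-sectional area A = π·(d/2)² = π × (0.0914/2)² = 0.006561 m².
Convert discharge: 1.66 mL/min = 2.767e-08 m³/s.
Darcy's law rearranged: K = Q·L / (A·Δh) = 2.767e-08 × 0.257 / (0.006561 × 1.14) = 9.506e-07 m/s = 0.08213 m/day.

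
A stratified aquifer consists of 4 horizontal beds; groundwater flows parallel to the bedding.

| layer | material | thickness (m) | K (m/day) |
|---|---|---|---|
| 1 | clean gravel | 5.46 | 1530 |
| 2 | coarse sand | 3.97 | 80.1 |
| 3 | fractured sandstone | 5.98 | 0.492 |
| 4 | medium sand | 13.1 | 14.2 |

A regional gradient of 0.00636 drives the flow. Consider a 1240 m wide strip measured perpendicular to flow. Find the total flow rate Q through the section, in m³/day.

Flow is parallel to layering, so each bed carries its own Darcy discharge and the transmissivities add.
Σ(K_i·b_i) = 1530×5.46 + 80.1×3.97 + 0.492×5.98 + 14.2×13.1 = 8861 m²/day.
Hydraulic gradient i = 0.00636.
Q = Σ(K_i·b_i) · W · i = 8861 × 1240 × 0.006360 = 69879 m³/day.

69900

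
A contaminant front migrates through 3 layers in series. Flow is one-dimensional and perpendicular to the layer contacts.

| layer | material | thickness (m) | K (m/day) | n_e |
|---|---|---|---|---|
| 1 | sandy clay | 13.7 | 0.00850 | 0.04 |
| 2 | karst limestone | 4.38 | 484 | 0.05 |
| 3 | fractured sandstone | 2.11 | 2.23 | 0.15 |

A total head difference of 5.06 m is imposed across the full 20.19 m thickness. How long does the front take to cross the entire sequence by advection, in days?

345

With flow normal to the layers, continuity requires the same specific discharge q through every layer.
Σ(b_i/K_i) = 13.7/0.00850 + 4.38/484 + 2.11/2.23 = 1613 d.
q = Δh / Σ(b_i/K_i) = 5.06 / 1613 = 0.003138 m/day.
In each layer the seepage velocity is v_i = q/n_i, so the layer transit time is t_i = b_i·n_i / q:
  layer 1 (sandy clay): t_1 = 13.7 × 0.04 / 0.003138 = 174.7 d
  layer 2 (karst limestone): t_2 = 4.38 × 0.05 / 0.003138 = 69.80 d
  layer 3 (fractured sandstone): t_3 = 2.11 × 0.15 / 0.003138 = 100.9 d
Total t = Σ t_i = 345.3 days.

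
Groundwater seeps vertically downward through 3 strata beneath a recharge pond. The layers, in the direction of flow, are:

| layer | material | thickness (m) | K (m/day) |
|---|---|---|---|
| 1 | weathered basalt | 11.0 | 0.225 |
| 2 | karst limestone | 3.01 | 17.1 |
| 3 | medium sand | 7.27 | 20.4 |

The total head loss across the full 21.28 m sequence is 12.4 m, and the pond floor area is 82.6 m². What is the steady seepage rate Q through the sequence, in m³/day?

Flow is perpendicular to layering, so the layers act in series and the equivalent K is the thickness-weighted harmonic mean.
Total thickness L = 11.0 + 3.01 + 7.27 = 21.28 m.
Σ(b_i/K_i) = 11.0/0.225 + 3.01/17.1 + 7.27/20.4 = 49.42 d.
K_eq = L / Σ(b_i/K_i) = 21.28 / 49.42 = 0.4306 m/day.
Q = K_eq · A · (Δh/L) = 0.4306 × 82.6 × (12.4/21.28) = 20.72 m³/day.

20.7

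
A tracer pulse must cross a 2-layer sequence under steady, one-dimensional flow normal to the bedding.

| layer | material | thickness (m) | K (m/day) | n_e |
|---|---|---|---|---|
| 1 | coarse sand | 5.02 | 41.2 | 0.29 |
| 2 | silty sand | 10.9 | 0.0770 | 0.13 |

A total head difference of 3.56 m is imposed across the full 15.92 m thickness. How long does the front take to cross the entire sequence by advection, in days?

With flow normal to the layers, continuity requires the same specific discharge q through every layer.
Σ(b_i/K_i) = 5.02/41.2 + 10.9/0.0770 = 141.7 d.
q = Δh / Σ(b_i/K_i) = 3.56 / 141.7 = 0.02513 m/day.
In each layer the seepage velocity is v_i = q/n_i, so the layer transit time is t_i = b_i·n_i / q:
  layer 1 (coarse sand): t_1 = 5.02 × 0.29 / 0.02513 = 57.94 d
  layer 2 (silty sand): t_2 = 10.9 × 0.13 / 0.02513 = 56.39 d
Total t = Σ t_i = 114.3 days.

114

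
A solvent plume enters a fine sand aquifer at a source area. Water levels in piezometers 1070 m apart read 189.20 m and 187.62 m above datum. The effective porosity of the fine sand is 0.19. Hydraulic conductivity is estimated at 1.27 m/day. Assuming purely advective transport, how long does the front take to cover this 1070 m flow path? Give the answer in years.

Hydraulic gradient i = (189.20 − 187.62) / 1070 = 1.58 / 1070 = 0.001477.
Darcy flux q = K · i = 1.270 × 0.001477 = 0.001875 m/day.
Seepage velocity v = q / n_e = 0.001875 / 0.19 = 0.009870 m/day.
Travel time t = L / v = 1070 / 0.009870 = 1.084e+05 days = 296.8 years.

297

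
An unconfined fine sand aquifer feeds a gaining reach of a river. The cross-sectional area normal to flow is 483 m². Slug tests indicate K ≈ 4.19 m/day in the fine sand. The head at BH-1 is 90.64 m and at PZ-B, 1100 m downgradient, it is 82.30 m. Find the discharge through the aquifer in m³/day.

Hydraulic gradient i = (90.64 − 82.30) / 1100 = 8.34 / 1100 = 0.007582.
Darcy's law: Q = K · A · i = 4.190 × 483.0 × 0.007582 = 15.34 m³/day.

15.3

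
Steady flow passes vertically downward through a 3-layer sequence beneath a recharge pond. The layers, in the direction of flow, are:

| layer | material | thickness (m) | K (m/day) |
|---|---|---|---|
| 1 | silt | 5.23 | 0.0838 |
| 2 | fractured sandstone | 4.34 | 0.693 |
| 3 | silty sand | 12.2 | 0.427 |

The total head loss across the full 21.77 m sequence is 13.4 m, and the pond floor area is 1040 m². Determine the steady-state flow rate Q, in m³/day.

143

Flow is perpendicular to layering, so the layers act in series and the equivalent K is the thickness-weighted harmonic mean.
Total thickness L = 5.23 + 4.34 + 12.2 = 21.77 m.
Σ(b_i/K_i) = 5.23/0.0838 + 4.34/0.693 + 12.2/0.427 = 97.24 d.
K_eq = L / Σ(b_i/K_i) = 21.77 / 97.24 = 0.2239 m/day.
Q = K_eq · A · (Δh/L) = 0.2239 × 1040 × (13.4/21.77) = 143.3 m³/day.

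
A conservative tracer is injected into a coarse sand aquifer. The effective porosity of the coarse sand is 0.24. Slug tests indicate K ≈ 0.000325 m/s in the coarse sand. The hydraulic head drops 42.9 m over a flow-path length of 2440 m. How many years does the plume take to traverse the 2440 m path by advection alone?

Convert K: 0.000325 m/s × 86400 = 28.08 m/day.
Hydraulic gradient i = Δh / L = 42.9 / 2440 = 0.01758.
Darcy flux q = K · i = 28.08 × 0.01758 = 0.4937 m/day.
Seepage velocity v = q / n_e = 0.4937 / 0.24 = 2.057 m/day.
Travel time t = L / v = 2440 / 2.057 = 1186 days = 3.247 years.

3.25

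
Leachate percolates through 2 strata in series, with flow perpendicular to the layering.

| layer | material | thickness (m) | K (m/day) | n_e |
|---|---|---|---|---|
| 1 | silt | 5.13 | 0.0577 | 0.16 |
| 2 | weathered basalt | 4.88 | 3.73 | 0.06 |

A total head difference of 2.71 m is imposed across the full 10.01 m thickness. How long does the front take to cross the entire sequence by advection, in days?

37.1

With flow normal to the layers, continuity requires the same specific discharge q through every layer.
Σ(b_i/K_i) = 5.13/0.0577 + 4.88/3.73 = 90.22 d.
q = Δh / Σ(b_i/K_i) = 2.71 / 90.22 = 0.03004 m/day.
In each layer the seepage velocity is v_i = q/n_i, so the layer transit time is t_i = b_i·n_i / q:
  layer 1 (silt): t_1 = 5.13 × 0.16 / 0.03004 = 27.32 d
  layer 2 (weathered basalt): t_2 = 4.88 × 0.06 / 0.03004 = 9.747 d
Total t = Σ t_i = 37.07 days.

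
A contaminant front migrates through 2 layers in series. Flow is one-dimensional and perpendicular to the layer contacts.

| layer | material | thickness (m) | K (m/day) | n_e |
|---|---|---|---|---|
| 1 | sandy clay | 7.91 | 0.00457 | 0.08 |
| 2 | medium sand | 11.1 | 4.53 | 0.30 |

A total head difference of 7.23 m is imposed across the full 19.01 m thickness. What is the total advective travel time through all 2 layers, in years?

With flow normal to the layers, continuity requires the same specific discharge q through every layer.
Σ(b_i/K_i) = 7.91/0.00457 + 11.1/4.53 = 1733 d.
q = Δh / Σ(b_i/K_i) = 7.23 / 1733 = 0.004171 m/day.
In each layer the seepage velocity is v_i = q/n_i, so the layer transit time is t_i = b_i·n_i / q:
  layer 1 (sandy clay): t_1 = 7.91 × 0.08 / 0.004171 = 151.7 d
  layer 2 (medium sand): t_2 = 11.1 × 0.30 / 0.004171 = 798.3 d
Total t = Σ t_i = 950.0 days = 2.601 years.

2.60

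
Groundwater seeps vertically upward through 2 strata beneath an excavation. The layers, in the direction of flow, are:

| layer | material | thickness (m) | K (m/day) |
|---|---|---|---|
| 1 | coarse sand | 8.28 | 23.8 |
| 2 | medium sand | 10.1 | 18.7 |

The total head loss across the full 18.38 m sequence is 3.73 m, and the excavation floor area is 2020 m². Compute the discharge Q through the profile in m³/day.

8480

Flow is perpendicular to layering, so the layers act in series and the equivalent K is the thickness-weighted harmonic mean.
Total thickness L = 8.28 + 10.1 = 18.38 m.
Σ(b_i/K_i) = 8.28/23.8 + 10.1/18.7 = 0.8880 d.
K_eq = L / Σ(b_i/K_i) = 18.38 / 0.8880 = 20.70 m/day.
Q = K_eq · A · (Δh/L) = 20.70 × 2020 × (3.73/18.38) = 8485 m³/day.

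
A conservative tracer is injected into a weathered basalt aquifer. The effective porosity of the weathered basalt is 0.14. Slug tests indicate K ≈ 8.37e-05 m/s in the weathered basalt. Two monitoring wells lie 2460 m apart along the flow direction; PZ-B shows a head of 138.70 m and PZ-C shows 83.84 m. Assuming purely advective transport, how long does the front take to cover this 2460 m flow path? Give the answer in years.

5.85

Convert K: 8.37e-05 m/s × 86400 = 7.232 m/day.
Hydraulic gradient i = (138.70 − 83.84) / 2460 = 54.86 / 2460 = 0.02230.
Darcy flux q = K · i = 7.232 × 0.02230 = 0.1613 m/day.
Seepage velocity v = q / n_e = 0.1613 / 0.14 = 1.152 m/day.
Travel time t = L / v = 2460 / 1.152 = 2136 days = 5.847 years.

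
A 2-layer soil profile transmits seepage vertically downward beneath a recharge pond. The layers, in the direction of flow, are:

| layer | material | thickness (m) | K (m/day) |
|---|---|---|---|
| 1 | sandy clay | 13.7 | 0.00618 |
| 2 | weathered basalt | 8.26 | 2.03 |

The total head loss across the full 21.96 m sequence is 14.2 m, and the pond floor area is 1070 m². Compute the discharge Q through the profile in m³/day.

6.84

Flow is perpendicular to layering, so the layers act in series and the equivalent K is the thickness-weighted harmonic mean.
Total thickness L = 13.7 + 8.26 = 21.96 m.
Σ(b_i/K_i) = 13.7/0.00618 + 8.26/2.03 = 2221 d.
K_eq = L / Σ(b_i/K_i) = 21.96 / 2221 = 0.009888 m/day.
Q = K_eq · A · (Δh/L) = 0.009888 × 1070 × (14.2/21.96) = 6.841 m³/day.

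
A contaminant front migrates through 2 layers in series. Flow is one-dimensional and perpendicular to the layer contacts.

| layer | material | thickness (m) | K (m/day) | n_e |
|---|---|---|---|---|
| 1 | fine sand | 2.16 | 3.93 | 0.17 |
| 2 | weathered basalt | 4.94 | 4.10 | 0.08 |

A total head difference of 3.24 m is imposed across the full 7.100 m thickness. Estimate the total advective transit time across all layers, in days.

0.413

With flow normal to the layers, continuity requires the same specific discharge q through every layer.
Σ(b_i/K_i) = 2.16/3.93 + 4.94/4.10 = 1.754 d.
q = Δh / Σ(b_i/K_i) = 3.24 / 1.754 = 1.847 m/day.
In each layer the seepage velocity is v_i = q/n_i, so the layer transit time is t_i = b_i·n_i / q:
  layer 1 (fine sand): t_1 = 2.16 × 0.17 / 1.847 = 0.1988 d
  layer 2 (weathered basalt): t_2 = 4.94 × 0.08 / 1.847 = 0.2140 d
Total t = Σ t_i = 0.4128 days.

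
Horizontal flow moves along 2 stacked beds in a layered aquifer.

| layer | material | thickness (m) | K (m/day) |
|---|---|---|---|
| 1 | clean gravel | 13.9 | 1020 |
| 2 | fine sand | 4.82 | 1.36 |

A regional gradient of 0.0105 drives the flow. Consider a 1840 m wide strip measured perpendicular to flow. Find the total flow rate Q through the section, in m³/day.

274000

Flow is parallel to layering, so each bed carries its own Darcy discharge and the transmissivities add.
Σ(K_i·b_i) = 1020×13.9 + 1.36×4.82 = 14185 m²/day.
Hydraulic gradient i = 0.0105.
Q = Σ(K_i·b_i) · W · i = 14185 × 1840 × 0.01050 = 2.740e+05 m³/day.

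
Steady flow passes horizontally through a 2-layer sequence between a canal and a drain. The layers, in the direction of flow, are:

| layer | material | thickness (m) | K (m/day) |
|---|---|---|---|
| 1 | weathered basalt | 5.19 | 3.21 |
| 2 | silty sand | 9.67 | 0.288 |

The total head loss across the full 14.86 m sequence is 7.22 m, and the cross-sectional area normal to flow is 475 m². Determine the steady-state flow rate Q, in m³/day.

97.4

Flow is perpendicular to layering, so the layers act in series and the equivalent K is the thickness-weighted harmonic mean.
Total thickness L = 5.19 + 9.67 = 14.86 m.
Σ(b_i/K_i) = 5.19/3.21 + 9.67/0.288 = 35.19 d.
K_eq = L / Σ(b_i/K_i) = 14.86 / 35.19 = 0.4222 m/day.
Q = K_eq · A · (Δh/L) = 0.4222 × 475 × (7.22/14.86) = 97.45 m³/day.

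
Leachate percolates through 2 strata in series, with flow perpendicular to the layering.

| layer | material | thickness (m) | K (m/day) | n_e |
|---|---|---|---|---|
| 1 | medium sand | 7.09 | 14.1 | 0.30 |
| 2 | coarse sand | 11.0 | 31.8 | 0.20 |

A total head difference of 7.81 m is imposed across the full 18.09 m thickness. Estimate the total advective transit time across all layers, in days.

With flow normal to the layers, continuity requires the same specific discharge q through every layer.
Σ(b_i/K_i) = 7.09/14.1 + 11.0/31.8 = 0.8487 d.
q = Δh / Σ(b_i/K_i) = 7.81 / 0.8487 = 9.202 m/day.
In each layer the seepage velocity is v_i = q/n_i, so the layer transit time is t_i = b_i·n_i / q:
  layer 1 (medium sand): t_1 = 7.09 × 0.30 / 9.202 = 0.2312 d
  layer 2 (coarse sand): t_2 = 11.0 × 0.20 / 9.202 = 0.2391 d
Total t = Σ t_i = 0.4702 days.

0.470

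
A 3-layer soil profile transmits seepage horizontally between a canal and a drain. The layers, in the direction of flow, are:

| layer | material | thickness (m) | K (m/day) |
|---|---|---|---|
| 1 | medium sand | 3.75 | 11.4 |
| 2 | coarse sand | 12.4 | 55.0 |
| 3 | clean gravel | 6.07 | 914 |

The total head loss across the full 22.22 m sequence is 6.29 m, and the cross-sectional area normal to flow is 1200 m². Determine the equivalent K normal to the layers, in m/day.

Flow is perpendicular to layering, so the layers act in series and the equivalent K is the thickness-weighted harmonic mean.
Total thickness L = 3.75 + 12.4 + 6.07 = 22.22 m.
Σ(b_i/K_i) = 3.75/11.4 + 12.4/55.0 + 6.07/914 = 0.5610 d.
K_eq = L / Σ(b_i/K_i) = 22.22 / 0.5610 = 39.60 m/day.

39.6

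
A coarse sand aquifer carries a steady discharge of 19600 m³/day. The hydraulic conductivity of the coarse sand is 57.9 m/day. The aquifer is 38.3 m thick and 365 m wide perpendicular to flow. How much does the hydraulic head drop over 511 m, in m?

12.4

Cross-sectional area A = 365 × 38.3 = 13979 m².
From Q = K·A·i, i = Q / (K·A) = 19600 / (57.90 × 13979) = 0.02422.
Head loss Δh = i · L = 0.02422 × 511 = 12.37 m.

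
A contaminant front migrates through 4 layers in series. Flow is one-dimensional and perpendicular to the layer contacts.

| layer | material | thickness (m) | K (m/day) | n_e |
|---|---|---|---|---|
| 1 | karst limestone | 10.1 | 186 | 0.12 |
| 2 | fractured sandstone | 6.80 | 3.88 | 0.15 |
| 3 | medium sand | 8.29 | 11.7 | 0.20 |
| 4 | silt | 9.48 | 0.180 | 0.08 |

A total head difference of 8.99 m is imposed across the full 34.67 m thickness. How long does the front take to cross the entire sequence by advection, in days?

With flow normal to the layers, continuity requires the same specific discharge q through every layer.
Σ(b_i/K_i) = 10.1/186 + 6.80/3.88 + 8.29/11.7 + 9.48/0.180 = 55.18 d.
q = Δh / Σ(b_i/K_i) = 8.99 / 55.18 = 0.1629 m/day.
In each layer the seepage velocity is v_i = q/n_i, so the layer transit time is t_i = b_i·n_i / q:
  layer 1 (karst limestone): t_1 = 10.1 × 0.12 / 0.1629 = 7.439 d
  layer 2 (fractured sandstone): t_2 = 6.80 × 0.15 / 0.1629 = 6.261 d
  layer 3 (medium sand): t_3 = 8.29 × 0.20 / 0.1629 = 10.18 d
  layer 4 (silt): t_4 = 9.48 × 0.08 / 0.1629 = 4.655 d
Total t = Σ t_i = 28.53 days.

28.5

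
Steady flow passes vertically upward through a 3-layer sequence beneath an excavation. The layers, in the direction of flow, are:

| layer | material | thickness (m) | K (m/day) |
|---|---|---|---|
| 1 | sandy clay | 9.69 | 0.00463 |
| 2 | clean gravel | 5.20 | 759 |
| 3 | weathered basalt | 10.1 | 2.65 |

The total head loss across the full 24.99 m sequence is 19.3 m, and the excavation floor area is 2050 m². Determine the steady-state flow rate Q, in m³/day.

18.9

Flow is perpendicular to layering, so the layers act in series and the equivalent K is the thickness-weighted harmonic mean.
Total thickness L = 9.69 + 5.20 + 10.1 = 24.99 m.
Σ(b_i/K_i) = 9.69/0.00463 + 5.20/759 + 10.1/2.65 = 2097 d.
K_eq = L / Σ(b_i/K_i) = 24.99 / 2097 = 0.01192 m/day.
Q = K_eq · A · (Δh/L) = 0.01192 × 2050 × (19.3/24.99) = 18.87 m³/day.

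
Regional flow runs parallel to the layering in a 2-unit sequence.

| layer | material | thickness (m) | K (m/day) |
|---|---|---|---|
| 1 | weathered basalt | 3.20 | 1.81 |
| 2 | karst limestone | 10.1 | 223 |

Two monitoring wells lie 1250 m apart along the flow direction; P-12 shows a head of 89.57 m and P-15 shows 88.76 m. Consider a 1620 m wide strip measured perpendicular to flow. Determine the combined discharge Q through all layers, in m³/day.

2370

Flow is parallel to layering, so each bed carries its own Darcy discharge and the transmissivities add.
Σ(K_i·b_i) = 1.81×3.20 + 223×10.1 = 2258 m²/day.
Hydraulic gradient i = (89.57 − 88.76) / 1250 = 0.81 / 1250 = 0.0006480.
Q = Σ(K_i·b_i) · W · i = 2258 × 1620 × 0.0006480 = 2370 m³/day.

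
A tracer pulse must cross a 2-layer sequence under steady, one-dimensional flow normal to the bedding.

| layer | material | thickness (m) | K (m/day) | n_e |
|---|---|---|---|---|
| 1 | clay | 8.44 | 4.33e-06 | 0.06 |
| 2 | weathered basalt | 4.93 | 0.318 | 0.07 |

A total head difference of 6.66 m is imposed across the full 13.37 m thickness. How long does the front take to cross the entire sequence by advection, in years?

682

With flow normal to the layers, continuity requires the same specific discharge q through every layer.
Σ(b_i/K_i) = 8.44/4.33e-06 + 4.93/0.318 = 1.949e+06 d.
q = Δh / Σ(b_i/K_i) = 6.66 / 1.949e+06 = 3.417e-06 m/day.
In each layer the seepage velocity is v_i = q/n_i, so the layer transit time is t_i = b_i·n_i / q:
  layer 1 (clay): t_1 = 8.44 × 0.06 / 3.417e-06 = 1.482e+05 d
  layer 2 (weathered basalt): t_2 = 4.93 × 0.07 / 3.417e-06 = 1.010e+05 d
Total t = Σ t_i = 2.492e+05 days = 682.3 years.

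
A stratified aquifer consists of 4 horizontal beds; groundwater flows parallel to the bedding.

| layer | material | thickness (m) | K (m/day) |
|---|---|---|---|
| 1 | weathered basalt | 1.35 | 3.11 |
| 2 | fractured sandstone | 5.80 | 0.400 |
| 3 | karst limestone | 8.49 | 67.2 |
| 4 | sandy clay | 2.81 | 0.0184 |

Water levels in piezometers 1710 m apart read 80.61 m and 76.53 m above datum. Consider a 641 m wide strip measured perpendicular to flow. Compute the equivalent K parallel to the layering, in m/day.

Flow is parallel to layering, so each bed carries its own Darcy discharge and the transmissivities add.
Σ(K_i·b_i) = 3.11×1.35 + 0.400×5.80 + 67.2×8.49 + 0.0184×2.81 = 577.1 m²/day.
Total thickness b = 18.45 m, so K_eq = Σ(K_i·b_i)/b = 31.28 m/day.

31.3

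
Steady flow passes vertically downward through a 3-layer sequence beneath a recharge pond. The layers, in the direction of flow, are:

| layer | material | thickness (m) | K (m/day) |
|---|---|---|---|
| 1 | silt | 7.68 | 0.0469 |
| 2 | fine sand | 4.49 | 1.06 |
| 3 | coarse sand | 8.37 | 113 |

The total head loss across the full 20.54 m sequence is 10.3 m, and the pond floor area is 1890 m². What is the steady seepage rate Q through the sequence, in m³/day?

116

Flow is perpendicular to layering, so the layers act in series and the equivalent K is the thickness-weighted harmonic mean.
Total thickness L = 7.68 + 4.49 + 8.37 = 20.54 m.
Σ(b_i/K_i) = 7.68/0.0469 + 4.49/1.06 + 8.37/113 = 168.1 d.
K_eq = L / Σ(b_i/K_i) = 20.54 / 168.1 = 0.1222 m/day.
Q = K_eq · A · (Δh/L) = 0.1222 × 1890 × (10.3/20.54) = 115.8 m³/day.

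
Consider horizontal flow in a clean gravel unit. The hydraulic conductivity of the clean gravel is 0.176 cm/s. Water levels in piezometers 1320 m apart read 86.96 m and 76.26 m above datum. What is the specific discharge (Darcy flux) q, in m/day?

1.23

Convert K: 0.176 cm/s × 864 = 152.1 m/day.
Hydraulic gradient i = (86.96 − 76.26) / 1320 = 10.7 / 1320 = 0.008106.
Specific discharge q = K · i = 152.1 × 0.008106 = 1.233 m/day.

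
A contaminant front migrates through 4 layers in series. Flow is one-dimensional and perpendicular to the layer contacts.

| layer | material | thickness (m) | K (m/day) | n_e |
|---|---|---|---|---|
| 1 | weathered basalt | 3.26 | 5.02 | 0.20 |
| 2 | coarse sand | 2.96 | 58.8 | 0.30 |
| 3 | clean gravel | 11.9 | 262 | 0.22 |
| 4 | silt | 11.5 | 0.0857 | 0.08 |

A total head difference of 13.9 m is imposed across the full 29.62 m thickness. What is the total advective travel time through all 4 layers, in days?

49.3

With flow normal to the layers, continuity requires the same specific discharge q through every layer.
Σ(b_i/K_i) = 3.26/5.02 + 2.96/58.8 + 11.9/262 + 11.5/0.0857 = 134.9 d.
q = Δh / Σ(b_i/K_i) = 13.9 / 134.9 = 0.1030 m/day.
In each layer the seepage velocity is v_i = q/n_i, so the layer transit time is t_i = b_i·n_i / q:
  layer 1 (weathered basalt): t_1 = 3.26 × 0.20 / 0.1030 = 6.329 d
  layer 2 (coarse sand): t_2 = 2.96 × 0.30 / 0.1030 = 8.620 d
  layer 3 (clean gravel): t_3 = 11.9 × 0.22 / 0.1030 = 25.41 d
  layer 4 (silt): t_4 = 11.5 × 0.08 / 0.1030 = 8.931 d
Total t = Σ t_i = 49.29 days.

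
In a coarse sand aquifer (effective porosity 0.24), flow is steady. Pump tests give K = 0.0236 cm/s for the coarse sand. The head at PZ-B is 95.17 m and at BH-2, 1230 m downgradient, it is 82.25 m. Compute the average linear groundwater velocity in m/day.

0.892

Convert K: 0.0236 cm/s × 864 = 20.39 m/day.
Hydraulic gradient i = (95.17 − 82.25) / 1230 = 12.92 / 1230 = 0.01050.
Darcy flux q = K · i = 20.39 × 0.01050 = 0.2142 m/day.
Seepage velocity v = q / n_e = 0.2142 / 0.24 = 0.8924 m/day.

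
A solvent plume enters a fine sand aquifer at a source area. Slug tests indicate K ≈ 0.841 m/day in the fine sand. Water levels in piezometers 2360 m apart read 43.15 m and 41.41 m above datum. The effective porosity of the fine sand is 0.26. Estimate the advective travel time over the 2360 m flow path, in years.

Hydraulic gradient i = (43.15 − 41.41) / 2360 = 1.74 / 2360 = 0.0007373.
Darcy flux q = K · i = 0.8410 × 0.0007373 = 0.0006201 m/day.
Seepage velocity v = q / n_e = 0.0006201 / 0.26 = 0.002385 m/day.
Travel time t = L / v = 2360 / 0.002385 = 9.896e+05 days = 2709 years.

2710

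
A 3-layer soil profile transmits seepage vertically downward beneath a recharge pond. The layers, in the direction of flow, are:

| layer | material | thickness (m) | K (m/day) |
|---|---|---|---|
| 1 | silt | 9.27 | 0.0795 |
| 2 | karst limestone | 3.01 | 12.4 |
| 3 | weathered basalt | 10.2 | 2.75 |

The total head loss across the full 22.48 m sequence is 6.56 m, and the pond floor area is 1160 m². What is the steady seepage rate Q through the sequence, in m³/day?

63.1

Flow is perpendicular to layering, so the layers act in series and the equivalent K is the thickness-weighted harmonic mean.
Total thickness L = 9.27 + 3.01 + 10.2 = 22.48 m.
Σ(b_i/K_i) = 9.27/0.0795 + 3.01/12.4 + 10.2/2.75 = 120.6 d.
K_eq = L / Σ(b_i/K_i) = 22.48 / 120.6 = 0.1865 m/day.
Q = K_eq · A · (Δh/L) = 0.1865 × 1160 × (6.56/22.48) = 63.12 m³/day.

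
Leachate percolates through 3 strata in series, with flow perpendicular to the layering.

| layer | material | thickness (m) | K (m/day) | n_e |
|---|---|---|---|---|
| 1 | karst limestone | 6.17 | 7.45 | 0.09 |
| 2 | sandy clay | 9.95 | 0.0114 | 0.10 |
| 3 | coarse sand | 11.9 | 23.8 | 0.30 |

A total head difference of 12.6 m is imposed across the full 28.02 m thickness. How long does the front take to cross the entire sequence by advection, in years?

With flow normal to the layers, continuity requires the same specific discharge q through every layer.
Σ(b_i/K_i) = 6.17/7.45 + 9.95/0.0114 + 11.9/23.8 = 874.1 d.
q = Δh / Σ(b_i/K_i) = 12.6 / 874.1 = 0.01441 m/day.
In each layer the seepage velocity is v_i = q/n_i, so the layer transit time is t_i = b_i·n_i / q:
  layer 1 (karst limestone): t_1 = 6.17 × 0.09 / 0.01441 = 38.52 d
  layer 2 (sandy clay): t_2 = 9.95 × 0.10 / 0.01441 = 69.03 d
  layer 3 (coarse sand): t_3 = 11.9 × 0.30 / 0.01441 = 247.7 d
Total t = Σ t_i = 355.2 days = 0.9726 years.

0.973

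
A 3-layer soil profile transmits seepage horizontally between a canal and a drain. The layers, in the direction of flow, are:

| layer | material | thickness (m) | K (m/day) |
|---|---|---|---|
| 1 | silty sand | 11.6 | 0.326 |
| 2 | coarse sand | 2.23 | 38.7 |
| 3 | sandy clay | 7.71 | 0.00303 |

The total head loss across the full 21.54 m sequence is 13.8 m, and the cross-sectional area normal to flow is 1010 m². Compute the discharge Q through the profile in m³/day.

5.40

Flow is perpendicular to layering, so the layers act in series and the equivalent K is the thickness-weighted harmonic mean.
Total thickness L = 11.6 + 2.23 + 7.71 = 21.54 m.
Σ(b_i/K_i) = 11.6/0.326 + 2.23/38.7 + 7.71/0.00303 = 2580 d.
K_eq = L / Σ(b_i/K_i) = 21.54 / 2580 = 0.008348 m/day.
Q = K_eq · A · (Δh/L) = 0.008348 × 1010 × (13.8/21.54) = 5.402 m³/day.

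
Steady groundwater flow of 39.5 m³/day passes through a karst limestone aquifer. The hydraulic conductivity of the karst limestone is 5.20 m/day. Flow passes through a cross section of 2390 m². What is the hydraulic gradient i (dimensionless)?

0.00318

From Q = K·A·i, i = Q / (K·A) = 39.5 / (5.200 × 2390) = 0.003178.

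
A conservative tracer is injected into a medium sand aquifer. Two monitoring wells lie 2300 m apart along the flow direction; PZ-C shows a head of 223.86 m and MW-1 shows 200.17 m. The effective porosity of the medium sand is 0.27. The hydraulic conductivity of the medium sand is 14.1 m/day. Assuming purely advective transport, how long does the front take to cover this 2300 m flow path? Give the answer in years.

11.7

Hydraulic gradient i = (223.86 − 200.17) / 2300 = 23.69 / 2300 = 0.01030.
Darcy flux q = K · i = 14.10 × 0.01030 = 0.1452 m/day.
Seepage velocity v = q / n_e = 0.1452 / 0.27 = 0.5379 m/day.
Travel time t = L / v = 2300 / 0.5379 = 4276 days = 11.71 years.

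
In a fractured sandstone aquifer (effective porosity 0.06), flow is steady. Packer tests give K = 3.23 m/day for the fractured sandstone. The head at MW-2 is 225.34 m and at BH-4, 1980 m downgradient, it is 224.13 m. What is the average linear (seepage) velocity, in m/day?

0.0329

Hydraulic gradient i = (225.34 − 224.13) / 1980 = 1.21 / 1980 = 0.0006111.
Darcy flux q = K · i = 3.230 × 0.0006111 = 0.001974 m/day.
Seepage velocity v = q / n_e = 0.001974 / 0.06 = 0.03290 m/day.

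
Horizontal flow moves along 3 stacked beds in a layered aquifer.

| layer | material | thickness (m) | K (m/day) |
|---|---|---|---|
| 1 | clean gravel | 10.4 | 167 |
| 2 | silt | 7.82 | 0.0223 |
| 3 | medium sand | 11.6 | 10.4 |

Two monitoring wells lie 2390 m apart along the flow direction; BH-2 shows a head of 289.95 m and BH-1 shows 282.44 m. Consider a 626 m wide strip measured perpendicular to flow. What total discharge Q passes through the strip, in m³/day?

Flow is parallel to layering, so each bed carries its own Darcy discharge and the transmissivities add.
Σ(K_i·b_i) = 167×10.4 + 0.0223×7.82 + 10.4×11.6 = 1858 m²/day.
Hydraulic gradient i = (289.95 − 282.44) / 2390 = 7.51 / 2390 = 0.003142.
Q = Σ(K_i·b_i) · W · i = 1858 × 626 × 0.003142 = 3654 m³/day.

3650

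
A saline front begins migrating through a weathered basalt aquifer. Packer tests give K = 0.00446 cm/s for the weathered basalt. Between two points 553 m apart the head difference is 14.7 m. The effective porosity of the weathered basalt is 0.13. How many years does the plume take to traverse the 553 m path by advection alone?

1.92

Convert K: 0.00446 cm/s × 864 = 3.853 m/day.
Hydraulic gradient i = Δh / L = 14.7 / 553 = 0.02658.
Darcy flux q = K · i = 3.853 × 0.02658 = 0.1024 m/day.
Seepage velocity v = q / n_e = 0.1024 / 0.13 = 0.7879 m/day.
Travel time t = L / v = 553 / 0.7879 = 701.8 days = 1.921 years.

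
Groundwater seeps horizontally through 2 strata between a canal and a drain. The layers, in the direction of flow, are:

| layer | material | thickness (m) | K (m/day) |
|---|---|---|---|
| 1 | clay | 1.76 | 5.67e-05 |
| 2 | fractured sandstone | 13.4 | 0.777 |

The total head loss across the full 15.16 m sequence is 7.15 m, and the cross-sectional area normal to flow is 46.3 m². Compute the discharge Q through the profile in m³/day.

0.0107

Flow is perpendicular to layering, so the layers act in series and the equivalent K is the thickness-weighted harmonic mean.
Total thickness L = 1.76 + 13.4 = 15.16 m.
Σ(b_i/K_i) = 1.76/5.67e-05 + 13.4/0.777 = 31058 d.
K_eq = L / Σ(b_i/K_i) = 15.16 / 31058 = 0.0004881 m/day.
Q = K_eq · A · (Δh/L) = 0.0004881 × 46.3 × (7.15/15.16) = 0.01066 m³/day.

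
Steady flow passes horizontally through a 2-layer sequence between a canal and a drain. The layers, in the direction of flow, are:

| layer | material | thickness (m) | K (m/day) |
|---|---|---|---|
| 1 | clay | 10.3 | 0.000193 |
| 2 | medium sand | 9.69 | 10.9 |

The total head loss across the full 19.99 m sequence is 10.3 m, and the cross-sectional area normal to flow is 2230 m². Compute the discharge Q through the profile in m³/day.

Flow is perpendicular to layering, so the layers act in series and the equivalent K is the thickness-weighted harmonic mean.
Total thickness L = 10.3 + 9.69 = 19.99 m.
Σ(b_i/K_i) = 10.3/0.000193 + 9.69/10.9 = 53369 d.
K_eq = L / Σ(b_i/K_i) = 19.99 / 53369 = 0.0003746 m/day.
Q = K_eq · A · (Δh/L) = 0.0003746 × 2230 × (10.3/19.99) = 0.4304 m³/day.

0.430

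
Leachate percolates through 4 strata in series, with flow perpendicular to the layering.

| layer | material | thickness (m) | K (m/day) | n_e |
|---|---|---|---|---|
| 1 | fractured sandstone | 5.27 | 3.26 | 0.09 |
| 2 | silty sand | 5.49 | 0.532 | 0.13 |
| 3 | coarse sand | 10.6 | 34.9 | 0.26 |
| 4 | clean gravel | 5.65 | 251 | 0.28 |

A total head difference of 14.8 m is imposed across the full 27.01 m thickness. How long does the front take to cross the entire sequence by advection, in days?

4.58

With flow normal to the layers, continuity requires the same specific discharge q through every layer.
Σ(b_i/K_i) = 5.27/3.26 + 5.49/0.532 + 10.6/34.9 + 5.65/251 = 12.26 d.
q = Δh / Σ(b_i/K_i) = 14.8 / 12.26 = 1.207 m/day.
In each layer the seepage velocity is v_i = q/n_i, so the layer transit time is t_i = b_i·n_i / q:
  layer 1 (fractured sandstone): t_1 = 5.27 × 0.09 / 1.207 = 0.3930 d
  layer 2 (silty sand): t_2 = 5.49 × 0.13 / 1.207 = 0.5913 d
  layer 3 (coarse sand): t_3 = 10.6 × 0.26 / 1.207 = 2.283 d
  layer 4 (clean gravel): t_4 = 5.65 × 0.28 / 1.207 = 1.311 d
Total t = Σ t_i = 4.578 days.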